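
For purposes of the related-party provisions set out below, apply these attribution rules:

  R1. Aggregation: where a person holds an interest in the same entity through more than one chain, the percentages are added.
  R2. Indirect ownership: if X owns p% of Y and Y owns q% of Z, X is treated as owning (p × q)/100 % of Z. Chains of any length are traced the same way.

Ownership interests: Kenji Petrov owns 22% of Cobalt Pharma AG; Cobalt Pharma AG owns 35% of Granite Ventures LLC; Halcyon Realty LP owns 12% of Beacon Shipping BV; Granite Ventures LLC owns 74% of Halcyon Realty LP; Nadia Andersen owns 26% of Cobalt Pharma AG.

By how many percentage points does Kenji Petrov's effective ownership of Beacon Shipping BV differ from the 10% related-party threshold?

9.31624

Chain via Cobalt Pharma AG → Granite Ventures LLC → Halcyon Realty LP (R2): 22% × 35% × 74% × 12% = 0.68376% of Beacon Shipping BV.
0.68376% falls short of the 10% threshold by 9.31624 percentage points.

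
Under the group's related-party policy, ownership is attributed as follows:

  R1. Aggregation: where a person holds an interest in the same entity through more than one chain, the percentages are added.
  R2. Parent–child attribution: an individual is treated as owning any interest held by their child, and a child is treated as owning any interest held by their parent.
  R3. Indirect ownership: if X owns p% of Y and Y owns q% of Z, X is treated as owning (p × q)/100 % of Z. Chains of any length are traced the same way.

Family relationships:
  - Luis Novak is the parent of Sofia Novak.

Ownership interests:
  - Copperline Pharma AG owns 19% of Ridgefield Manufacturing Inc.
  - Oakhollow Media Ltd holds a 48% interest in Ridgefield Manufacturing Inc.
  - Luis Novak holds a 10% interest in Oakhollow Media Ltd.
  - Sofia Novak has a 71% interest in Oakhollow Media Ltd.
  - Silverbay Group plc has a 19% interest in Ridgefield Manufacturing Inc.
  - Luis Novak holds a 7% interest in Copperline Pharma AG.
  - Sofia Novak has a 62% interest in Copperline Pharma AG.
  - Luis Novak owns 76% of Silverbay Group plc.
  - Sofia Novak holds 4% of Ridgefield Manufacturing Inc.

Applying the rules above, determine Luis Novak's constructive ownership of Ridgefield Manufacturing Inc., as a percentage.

70.43%

By parent–child attribution (R2), Luis Novak is treated as also owning Sofia Novak's interest in Oakhollow Media Ltd, giving 10% + 71% = 81%.
By parent–child attribution (R2), Luis Novak is treated as also owning Sofia Novak's interest in Copperline Pharma AG, giving 7% + 62% = 69%.
By parent–child attribution (R2), Luis Novak is treated as owning Sofia Novak's 4% interest in Ridgefield Manufacturing Inc.
Chain via Silverbay Group plc (R3): 76% × 19% = 14.44% of Ridgefield Manufacturing Inc.
Chain via Oakhollow Media Ltd (R3): 81% × 48% = 38.88% of Ridgefield Manufacturing Inc.
Chain via Copperline Pharma AG (R3): 69% × 19% = 13.11% of Ridgefield Manufacturing Inc.
Direct interest in Ridgefield Manufacturing Inc: 4%.
Aggregating (R1): 14.44% + 38.88% + 13.11% + 4% = 70.43%.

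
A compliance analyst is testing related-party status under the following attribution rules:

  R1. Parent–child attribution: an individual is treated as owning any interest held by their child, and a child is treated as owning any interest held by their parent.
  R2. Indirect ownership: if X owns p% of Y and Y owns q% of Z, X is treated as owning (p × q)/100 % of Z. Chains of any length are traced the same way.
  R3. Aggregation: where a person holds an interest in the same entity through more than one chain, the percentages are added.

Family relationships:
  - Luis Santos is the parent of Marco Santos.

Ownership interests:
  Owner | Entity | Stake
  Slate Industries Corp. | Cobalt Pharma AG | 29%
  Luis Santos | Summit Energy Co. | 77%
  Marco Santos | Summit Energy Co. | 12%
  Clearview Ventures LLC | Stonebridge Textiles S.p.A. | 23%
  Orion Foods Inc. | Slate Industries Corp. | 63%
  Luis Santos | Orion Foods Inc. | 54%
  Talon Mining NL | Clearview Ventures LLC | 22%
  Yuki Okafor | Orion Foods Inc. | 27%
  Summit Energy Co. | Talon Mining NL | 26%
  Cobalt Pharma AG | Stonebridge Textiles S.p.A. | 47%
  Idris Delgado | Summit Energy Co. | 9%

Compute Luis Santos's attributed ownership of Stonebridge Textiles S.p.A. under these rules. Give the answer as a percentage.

5.80781%

By parent–child attribution (R1), Luis Santos is treated as also owning Marco Santos's interest in Summit Energy Co, giving 77% + 12% = 89%.
Chain via Summit Energy Co. → Talon Mining NL → Clearview Ventures LLC (R2): 89% × 26% × 22% × 23% = 1.170884% of Stonebridge Textiles S.p.A.
Chain via Orion Foods Inc. → Slate Industries Corp. → Cobalt Pharma AG (R2): 54% × 63% × 29% × 47% = 4.636926% of Stonebridge Textiles S.p.A.
Aggregating (R3): 1.170884% + 4.636926% = 5.80781%.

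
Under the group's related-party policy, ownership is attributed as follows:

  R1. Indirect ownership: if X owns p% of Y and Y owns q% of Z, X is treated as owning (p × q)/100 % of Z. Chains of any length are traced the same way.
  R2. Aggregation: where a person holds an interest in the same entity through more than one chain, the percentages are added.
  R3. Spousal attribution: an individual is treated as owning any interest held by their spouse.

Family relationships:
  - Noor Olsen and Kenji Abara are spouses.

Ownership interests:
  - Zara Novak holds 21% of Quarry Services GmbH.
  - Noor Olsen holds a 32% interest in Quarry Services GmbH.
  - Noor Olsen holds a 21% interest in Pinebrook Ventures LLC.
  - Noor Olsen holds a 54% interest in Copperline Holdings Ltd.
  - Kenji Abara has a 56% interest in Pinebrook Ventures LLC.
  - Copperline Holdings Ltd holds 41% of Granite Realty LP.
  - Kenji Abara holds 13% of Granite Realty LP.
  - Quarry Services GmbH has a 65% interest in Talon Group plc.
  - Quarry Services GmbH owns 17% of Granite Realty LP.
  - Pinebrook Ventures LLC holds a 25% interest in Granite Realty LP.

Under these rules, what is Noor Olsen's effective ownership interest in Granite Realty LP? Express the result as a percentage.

By spousal attribution (R3), Noor Olsen is treated as also owning Kenji Abara's interest in Pinebrook Ventures LLC, giving 21% + 56% = 77%.
By spousal attribution (R3), Noor Olsen is treated as owning Kenji Abara's 13% interest in Granite Realty LP.
Chain via Copperline Holdings Ltd (R1): 54% × 41% = 22.14% of Granite Realty LP.
Chain via Pinebrook Ventures LLC (R1): 77% × 25% = 19.25% of Granite Realty LP.
Chain via Quarry Services GmbH (R1): 32% × 17% = 5.44% of Granite Realty LP.
Direct interest in Granite Realty LP: 13%.
Aggregating (R2): 22.14% + 19.25% + 5.44% + 13% = 59.83%.

59.83%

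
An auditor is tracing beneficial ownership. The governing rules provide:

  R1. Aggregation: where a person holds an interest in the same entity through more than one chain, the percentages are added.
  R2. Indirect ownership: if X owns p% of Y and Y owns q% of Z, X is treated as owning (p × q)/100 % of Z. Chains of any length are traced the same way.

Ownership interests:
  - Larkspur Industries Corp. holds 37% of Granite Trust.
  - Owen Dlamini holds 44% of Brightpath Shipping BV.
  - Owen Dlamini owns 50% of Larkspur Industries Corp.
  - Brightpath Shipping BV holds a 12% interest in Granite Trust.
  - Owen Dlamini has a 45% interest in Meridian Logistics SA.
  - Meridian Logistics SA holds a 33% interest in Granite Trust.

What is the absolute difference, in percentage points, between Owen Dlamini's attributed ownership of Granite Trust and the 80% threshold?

41.37

Chain via Meridian Logistics SA (R2): 45% × 33% = 14.85% of Granite Trust.
Chain via Brightpath Shipping BV (R2): 44% × 12% = 5.28% of Granite Trust.
Chain via Larkspur Industries Corp. (R2): 50% × 37% = 18.5% of Granite Trust.
Aggregating (R1): 14.85% + 5.28% + 18.5% = 38.63%.
38.63% falls short of the 80% threshold by 41.37 percentage points.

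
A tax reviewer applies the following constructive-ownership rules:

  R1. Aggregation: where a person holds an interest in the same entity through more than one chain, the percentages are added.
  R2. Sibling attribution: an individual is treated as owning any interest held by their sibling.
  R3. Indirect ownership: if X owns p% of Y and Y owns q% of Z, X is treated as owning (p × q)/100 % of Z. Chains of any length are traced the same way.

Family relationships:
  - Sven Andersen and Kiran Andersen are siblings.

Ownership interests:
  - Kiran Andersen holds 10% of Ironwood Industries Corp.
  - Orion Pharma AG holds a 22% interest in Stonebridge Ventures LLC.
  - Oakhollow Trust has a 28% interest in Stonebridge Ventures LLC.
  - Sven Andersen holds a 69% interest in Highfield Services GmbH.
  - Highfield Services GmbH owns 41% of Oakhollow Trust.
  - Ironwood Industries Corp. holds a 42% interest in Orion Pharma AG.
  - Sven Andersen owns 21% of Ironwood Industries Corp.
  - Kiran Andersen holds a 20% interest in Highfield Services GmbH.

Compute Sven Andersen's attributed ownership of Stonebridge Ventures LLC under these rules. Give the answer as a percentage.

13.0816%

By sibling attribution (R2), Sven Andersen is treated as also owning Kiran Andersen's interest in Ironwood Industries Corp, giving 21% + 10% = 31%.
By sibling attribution (R2), Sven Andersen is treated as also owning Kiran Andersen's interest in Highfield Services GmbH, giving 69% + 20% = 89%.
Chain via Ironwood Industries Corp. → Orion Pharma AG (R3): 31% × 42% × 22% = 2.8644% of Stonebridge Ventures LLC.
Chain via Highfield Services GmbH → Oakhollow Trust (R3): 89% × 41% × 28% = 10.2172% of Stonebridge Ventures LLC.
Aggregating (R1): 2.8644% + 10.2172% = 13.0816%.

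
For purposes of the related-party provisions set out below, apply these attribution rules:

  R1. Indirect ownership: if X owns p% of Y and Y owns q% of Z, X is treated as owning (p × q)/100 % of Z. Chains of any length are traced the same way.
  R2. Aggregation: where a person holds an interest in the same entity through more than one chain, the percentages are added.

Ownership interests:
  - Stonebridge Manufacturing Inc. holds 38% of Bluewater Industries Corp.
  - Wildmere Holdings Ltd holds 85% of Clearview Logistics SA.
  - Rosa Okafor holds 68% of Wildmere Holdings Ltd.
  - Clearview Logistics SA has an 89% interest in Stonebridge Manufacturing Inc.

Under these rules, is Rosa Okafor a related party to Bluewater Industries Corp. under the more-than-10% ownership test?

Yes

Chain via Wildmere Holdings Ltd → Clearview Logistics SA → Stonebridge Manufacturing Inc. (R1): 68% × 85% × 89% × 38% = 19.54796% of Bluewater Industries Corp.
19.54796% exceeds the 10% threshold, so Rosa is a related party to Bluewater Industries Corp.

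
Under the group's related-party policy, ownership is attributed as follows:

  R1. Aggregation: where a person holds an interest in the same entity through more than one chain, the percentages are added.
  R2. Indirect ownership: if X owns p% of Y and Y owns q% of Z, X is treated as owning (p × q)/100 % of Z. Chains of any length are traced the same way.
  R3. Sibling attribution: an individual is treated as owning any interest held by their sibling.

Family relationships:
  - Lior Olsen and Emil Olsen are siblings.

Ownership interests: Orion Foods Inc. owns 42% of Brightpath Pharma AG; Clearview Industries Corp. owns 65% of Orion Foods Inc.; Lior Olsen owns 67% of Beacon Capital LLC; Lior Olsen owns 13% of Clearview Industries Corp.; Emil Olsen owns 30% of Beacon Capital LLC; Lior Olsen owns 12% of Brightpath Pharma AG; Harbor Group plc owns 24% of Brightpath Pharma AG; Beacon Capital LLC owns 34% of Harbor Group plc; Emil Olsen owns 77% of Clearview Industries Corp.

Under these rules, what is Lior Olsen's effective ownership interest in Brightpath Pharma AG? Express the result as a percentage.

By sibling attribution (R3), Lior Olsen is treated as also owning Emil Olsen's interest in Clearview Industries Corp, giving 13% + 77% = 90%.
By sibling attribution (R3), Lior Olsen is treated as also owning Emil Olsen's interest in Beacon Capital LLC, giving 67% + 30% = 97%.
Chain via Clearview Industries Corp. → Orion Foods Inc. (R2): 90% × 65% × 42% = 24.57% of Brightpath Pharma AG.
Chain via Beacon Capital LLC → Harbor Group plc (R2): 97% × 34% × 24% = 7.9152% of Brightpath Pharma AG.
Direct interest in Brightpath Pharma AG: 12%.
Aggregating (R1): 24.57% + 7.9152% + 12% = 44.4852%.

44.4852%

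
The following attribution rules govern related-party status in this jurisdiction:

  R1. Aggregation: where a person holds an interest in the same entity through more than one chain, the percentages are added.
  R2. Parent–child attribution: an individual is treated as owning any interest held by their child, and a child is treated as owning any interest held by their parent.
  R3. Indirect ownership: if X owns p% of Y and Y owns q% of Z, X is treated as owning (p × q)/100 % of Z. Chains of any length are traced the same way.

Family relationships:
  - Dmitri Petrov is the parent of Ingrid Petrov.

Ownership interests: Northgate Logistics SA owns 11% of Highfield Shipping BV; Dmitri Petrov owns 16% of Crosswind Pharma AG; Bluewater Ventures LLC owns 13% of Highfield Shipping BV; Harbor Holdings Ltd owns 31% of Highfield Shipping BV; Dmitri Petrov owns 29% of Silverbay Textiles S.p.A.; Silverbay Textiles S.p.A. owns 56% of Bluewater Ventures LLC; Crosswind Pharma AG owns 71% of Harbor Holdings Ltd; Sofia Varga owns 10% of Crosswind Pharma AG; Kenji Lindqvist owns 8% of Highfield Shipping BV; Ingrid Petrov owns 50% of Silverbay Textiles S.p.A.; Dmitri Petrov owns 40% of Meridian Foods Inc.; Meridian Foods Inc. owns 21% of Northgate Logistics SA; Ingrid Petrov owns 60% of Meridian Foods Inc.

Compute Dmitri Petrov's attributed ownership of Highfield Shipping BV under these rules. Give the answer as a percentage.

By parent–child attribution (R2), Dmitri Petrov is treated as also owning Ingrid Petrov's interest in Silverbay Textiles S.p.A, giving 29% + 50% = 79%.
By parent–child attribution (R2), Dmitri Petrov is treated as also owning Ingrid Petrov's interest in Meridian Foods Inc, giving 40% + 60% = 100%.
Chain via Crosswind Pharma AG → Harbor Holdings Ltd (R3): 16% × 71% × 31% = 3.5216% of Highfield Shipping BV.
Chain via Silverbay Textiles S.p.A. → Bluewater Ventures LLC (R3): 79% × 56% × 13% = 5.7512% of Highfield Shipping BV.
Chain via Meridian Foods Inc. → Northgate Logistics SA (R3): 100% × 21% × 11% = 2.31% of Highfield Shipping BV.
Aggregating (R1): 3.5216% + 5.7512% + 2.31% = 11.5828%.

11.5828%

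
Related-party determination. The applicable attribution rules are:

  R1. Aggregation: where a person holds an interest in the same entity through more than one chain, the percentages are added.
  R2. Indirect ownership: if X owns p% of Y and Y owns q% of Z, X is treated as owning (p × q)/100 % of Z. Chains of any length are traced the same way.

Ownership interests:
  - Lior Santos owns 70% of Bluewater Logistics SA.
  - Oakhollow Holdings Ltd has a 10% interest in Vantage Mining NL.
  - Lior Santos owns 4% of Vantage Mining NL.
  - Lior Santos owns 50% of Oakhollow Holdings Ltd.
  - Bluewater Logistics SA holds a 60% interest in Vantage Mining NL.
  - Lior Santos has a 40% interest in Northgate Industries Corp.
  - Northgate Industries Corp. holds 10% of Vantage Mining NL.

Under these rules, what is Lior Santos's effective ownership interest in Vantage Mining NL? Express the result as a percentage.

Chain via Northgate Industries Corp. (R2): 40% × 10% = 4% of Vantage Mining NL.
Chain via Bluewater Logistics SA (R2): 70% × 60% = 42% of Vantage Mining NL.
Chain via Oakhollow Holdings Ltd (R2): 50% × 10% = 5% of Vantage Mining NL.
Direct interest in Vantage Mining NL: 4%.
Aggregating (R1): 4% + 42% + 5% + 4% = 55%.

55%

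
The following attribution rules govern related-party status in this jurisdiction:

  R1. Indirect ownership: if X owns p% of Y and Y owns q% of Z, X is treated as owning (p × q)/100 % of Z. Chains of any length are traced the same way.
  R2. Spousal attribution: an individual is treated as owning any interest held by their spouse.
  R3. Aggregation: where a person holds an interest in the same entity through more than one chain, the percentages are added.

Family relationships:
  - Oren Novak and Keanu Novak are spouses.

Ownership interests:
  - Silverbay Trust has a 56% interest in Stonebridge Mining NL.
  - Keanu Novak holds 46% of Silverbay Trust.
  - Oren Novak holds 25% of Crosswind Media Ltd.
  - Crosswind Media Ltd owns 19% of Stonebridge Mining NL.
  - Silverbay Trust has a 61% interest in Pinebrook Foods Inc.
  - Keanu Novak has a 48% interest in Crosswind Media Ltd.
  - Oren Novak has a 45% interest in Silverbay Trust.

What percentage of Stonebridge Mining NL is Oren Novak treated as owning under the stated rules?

64.83%

By spousal attribution (R2), Oren Novak is treated as also owning Keanu Novak's interest in Silverbay Trust, giving 45% + 46% = 91%.
By spousal attribution (R2), Oren Novak is treated as also owning Keanu Novak's interest in Crosswind Media Ltd, giving 25% + 48% = 73%.
Chain via Silverbay Trust (R1): 91% × 56% = 50.96% of Stonebridge Mining NL.
Chain via Crosswind Media Ltd (R1): 73% × 19% = 13.87% of Stonebridge Mining NL.
Aggregating (R3): 50.96% + 13.87% = 64.83%.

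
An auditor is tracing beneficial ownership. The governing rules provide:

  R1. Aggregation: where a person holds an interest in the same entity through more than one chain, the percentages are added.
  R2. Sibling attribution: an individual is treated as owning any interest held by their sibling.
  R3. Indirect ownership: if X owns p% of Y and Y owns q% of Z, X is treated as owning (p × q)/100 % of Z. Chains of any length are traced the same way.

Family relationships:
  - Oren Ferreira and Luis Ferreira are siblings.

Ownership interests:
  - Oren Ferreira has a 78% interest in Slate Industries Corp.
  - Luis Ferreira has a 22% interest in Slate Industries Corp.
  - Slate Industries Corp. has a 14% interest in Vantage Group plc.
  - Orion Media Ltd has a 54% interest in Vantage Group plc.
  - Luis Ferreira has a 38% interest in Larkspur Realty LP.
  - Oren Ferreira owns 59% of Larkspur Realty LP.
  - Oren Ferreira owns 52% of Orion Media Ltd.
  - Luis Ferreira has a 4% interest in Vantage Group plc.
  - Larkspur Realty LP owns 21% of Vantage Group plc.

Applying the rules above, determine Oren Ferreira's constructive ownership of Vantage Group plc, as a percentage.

66.45%

By sibling attribution (R2), Oren Ferreira is treated as also owning Luis Ferreira's interest in Slate Industries Corp, giving 78% + 22% = 100%.
By sibling attribution (R2), Oren Ferreira is treated as also owning Luis Ferreira's interest in Larkspur Realty LP, giving 59% + 38% = 97%.
By sibling attribution (R2), Oren Ferreira is treated as owning Luis Ferreira's 4% interest in Vantage Group plc.
Chain via Orion Media Ltd (R3): 52% × 54% = 28.08% of Vantage Group plc.
Chain via Slate Industries Corp. (R3): 100% × 14% = 14% of Vantage Group plc.
Chain via Larkspur Realty LP (R3): 97% × 21% = 20.37% of Vantage Group plc.
Direct interest in Vantage Group plc: 4%.
Aggregating (R1): 28.08% + 14% + 20.37% + 4% = 66.45%.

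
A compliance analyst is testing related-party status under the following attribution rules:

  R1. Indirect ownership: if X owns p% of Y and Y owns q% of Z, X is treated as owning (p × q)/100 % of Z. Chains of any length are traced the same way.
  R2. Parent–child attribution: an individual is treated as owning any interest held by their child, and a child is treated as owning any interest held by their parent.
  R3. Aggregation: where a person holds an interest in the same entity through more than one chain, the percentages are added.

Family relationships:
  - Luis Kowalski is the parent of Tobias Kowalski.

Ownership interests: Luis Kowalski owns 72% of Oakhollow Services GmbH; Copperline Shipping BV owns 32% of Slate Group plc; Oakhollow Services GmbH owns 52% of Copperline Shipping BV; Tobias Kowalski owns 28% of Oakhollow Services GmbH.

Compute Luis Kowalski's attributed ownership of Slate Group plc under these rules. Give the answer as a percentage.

16.64%

By parent–child attribution (R2), Luis Kowalski is treated as also owning Tobias Kowalski's interest in Oakhollow Services GmbH, giving 72% + 28% = 100%.
Chain via Oakhollow Services GmbH → Copperline Shipping BV (R1): 100% × 52% × 32% = 16.64% of Slate Group plc.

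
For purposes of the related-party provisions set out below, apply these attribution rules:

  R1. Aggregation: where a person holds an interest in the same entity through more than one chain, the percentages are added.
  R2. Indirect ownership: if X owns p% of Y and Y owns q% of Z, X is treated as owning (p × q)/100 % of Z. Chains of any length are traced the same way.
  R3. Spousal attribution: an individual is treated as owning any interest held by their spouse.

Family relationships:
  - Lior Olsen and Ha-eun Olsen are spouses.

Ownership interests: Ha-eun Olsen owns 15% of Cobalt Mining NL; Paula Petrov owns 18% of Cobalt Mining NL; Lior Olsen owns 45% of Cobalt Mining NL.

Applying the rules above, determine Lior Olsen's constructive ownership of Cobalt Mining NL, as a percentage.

60%

By spousal attribution (R3), Lior Olsen is treated as also owning Ha-eun Olsen's interest in Cobalt Mining NL, giving 45% + 15% = 60%.
Direct interest in Cobalt Mining NL: 60%.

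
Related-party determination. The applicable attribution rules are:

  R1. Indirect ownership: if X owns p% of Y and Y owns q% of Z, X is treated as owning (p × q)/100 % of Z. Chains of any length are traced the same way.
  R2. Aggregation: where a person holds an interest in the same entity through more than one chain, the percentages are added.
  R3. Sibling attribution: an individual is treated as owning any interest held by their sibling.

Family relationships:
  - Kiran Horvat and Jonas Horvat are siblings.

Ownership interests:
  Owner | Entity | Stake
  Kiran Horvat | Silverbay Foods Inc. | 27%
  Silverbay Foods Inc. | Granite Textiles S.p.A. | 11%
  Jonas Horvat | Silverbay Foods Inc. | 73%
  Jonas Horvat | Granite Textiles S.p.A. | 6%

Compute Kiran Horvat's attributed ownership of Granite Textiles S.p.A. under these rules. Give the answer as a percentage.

By sibling attribution (R3), Kiran Horvat is treated as also owning Jonas Horvat's interest in Silverbay Foods Inc, giving 27% + 73% = 100%.
By sibling attribution (R3), Kiran Horvat is treated as owning Jonas Horvat's 6% interest in Granite Textiles S.p.A.
Chain via Silverbay Foods Inc. (R1): 100% × 11% = 11% of Granite Textiles S.p.A.
Direct interest in Granite Textiles S.p.A: 6%.
Aggregating (R2): 11% + 6% = 17%.

17%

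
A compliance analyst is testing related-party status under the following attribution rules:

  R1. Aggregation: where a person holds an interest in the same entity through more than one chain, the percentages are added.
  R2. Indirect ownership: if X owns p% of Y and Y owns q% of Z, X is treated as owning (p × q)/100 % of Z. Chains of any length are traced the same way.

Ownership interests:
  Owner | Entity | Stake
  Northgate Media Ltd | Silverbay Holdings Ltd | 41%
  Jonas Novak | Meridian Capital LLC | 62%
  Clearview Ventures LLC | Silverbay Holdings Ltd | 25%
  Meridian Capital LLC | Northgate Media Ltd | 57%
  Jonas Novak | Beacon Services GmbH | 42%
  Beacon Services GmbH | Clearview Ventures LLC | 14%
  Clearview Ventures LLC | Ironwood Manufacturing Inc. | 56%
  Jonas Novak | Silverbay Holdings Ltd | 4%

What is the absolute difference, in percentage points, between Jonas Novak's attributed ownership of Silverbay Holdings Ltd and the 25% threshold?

5.0406

Chain via Beacon Services GmbH → Clearview Ventures LLC (R2): 42% × 14% × 25% = 1.47% of Silverbay Holdings Ltd.
Chain via Meridian Capital LLC → Northgate Media Ltd (R2): 62% × 57% × 41% = 14.4894% of Silverbay Holdings Ltd.
Direct interest in Silverbay Holdings Ltd: 4%.
Aggregating (R1): 1.47% + 14.4894% + 4% = 19.9594%.
19.9594% falls short of the 25% threshold by 5.0406 percentage points.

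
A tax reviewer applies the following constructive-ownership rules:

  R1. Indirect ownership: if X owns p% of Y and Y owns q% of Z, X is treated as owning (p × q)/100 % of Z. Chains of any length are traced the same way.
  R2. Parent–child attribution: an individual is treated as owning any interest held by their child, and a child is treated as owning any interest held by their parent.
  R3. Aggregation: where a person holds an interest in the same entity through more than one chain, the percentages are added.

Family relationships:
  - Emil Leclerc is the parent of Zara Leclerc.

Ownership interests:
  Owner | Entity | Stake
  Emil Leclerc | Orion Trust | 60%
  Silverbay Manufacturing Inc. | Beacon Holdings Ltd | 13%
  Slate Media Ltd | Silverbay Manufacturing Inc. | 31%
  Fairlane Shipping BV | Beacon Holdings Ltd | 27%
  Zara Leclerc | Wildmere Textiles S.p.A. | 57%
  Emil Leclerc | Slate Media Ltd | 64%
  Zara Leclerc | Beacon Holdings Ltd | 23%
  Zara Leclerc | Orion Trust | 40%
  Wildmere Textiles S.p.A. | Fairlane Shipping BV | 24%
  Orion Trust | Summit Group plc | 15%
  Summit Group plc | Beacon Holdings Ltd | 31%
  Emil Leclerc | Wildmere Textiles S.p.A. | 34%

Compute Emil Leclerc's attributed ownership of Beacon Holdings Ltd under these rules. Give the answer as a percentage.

36.126%

By parent–child attribution (R2), Emil Leclerc is treated as also owning Zara Leclerc's interest in Orion Trust, giving 60% + 40% = 100%.
By parent–child attribution (R2), Emil Leclerc is treated as also owning Zara Leclerc's interest in Wildmere Textiles S.p.A, giving 34% + 57% = 91%.
By parent–child attribution (R2), Emil Leclerc is treated as owning Zara Leclerc's 23% interest in Beacon Holdings Ltd.
Chain via Orion Trust → Summit Group plc (R1): 100% × 15% × 31% = 4.65% of Beacon Holdings Ltd.
Chain via Slate Media Ltd → Silverbay Manufacturing Inc. (R1): 64% × 31% × 13% = 2.5792% of Beacon Holdings Ltd.
Chain via Wildmere Textiles S.p.A. → Fairlane Shipping BV (R1): 91% × 24% × 27% = 5.8968% of Beacon Holdings Ltd.
Direct interest in Beacon Holdings Ltd: 23%.
Aggregating (R3): 4.65% + 2.5792% + 5.8968% + 23% = 36.126%.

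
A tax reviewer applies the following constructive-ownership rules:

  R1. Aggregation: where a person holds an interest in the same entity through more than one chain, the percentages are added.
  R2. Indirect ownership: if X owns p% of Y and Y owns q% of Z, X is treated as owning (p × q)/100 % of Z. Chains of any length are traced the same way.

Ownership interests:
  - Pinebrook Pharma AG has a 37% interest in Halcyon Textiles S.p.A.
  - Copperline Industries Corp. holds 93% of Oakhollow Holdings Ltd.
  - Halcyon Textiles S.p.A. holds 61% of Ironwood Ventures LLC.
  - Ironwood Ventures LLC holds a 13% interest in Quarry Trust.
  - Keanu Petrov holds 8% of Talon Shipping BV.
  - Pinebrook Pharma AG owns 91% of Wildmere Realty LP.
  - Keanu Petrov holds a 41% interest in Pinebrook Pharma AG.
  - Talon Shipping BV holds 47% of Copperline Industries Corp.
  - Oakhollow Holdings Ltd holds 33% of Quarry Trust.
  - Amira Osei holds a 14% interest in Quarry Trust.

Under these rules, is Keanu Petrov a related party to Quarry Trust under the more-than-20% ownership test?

No

Chain via Talon Shipping BV → Copperline Industries Corp. → Oakhollow Holdings Ltd (R2): 8% × 47% × 93% × 33% = 1.153944% of Quarry Trust.
Chain via Pinebrook Pharma AG → Halcyon Textiles S.p.A. → Ironwood Ventures LLC (R2): 41% × 37% × 61% × 13% = 1.202981% of Quarry Trust.
Aggregating (R1): 1.153944% + 1.202981% = 2.356925%.
2.356925% does not exceed the 20% threshold, so Keanu is not a related party to Quarry Trust.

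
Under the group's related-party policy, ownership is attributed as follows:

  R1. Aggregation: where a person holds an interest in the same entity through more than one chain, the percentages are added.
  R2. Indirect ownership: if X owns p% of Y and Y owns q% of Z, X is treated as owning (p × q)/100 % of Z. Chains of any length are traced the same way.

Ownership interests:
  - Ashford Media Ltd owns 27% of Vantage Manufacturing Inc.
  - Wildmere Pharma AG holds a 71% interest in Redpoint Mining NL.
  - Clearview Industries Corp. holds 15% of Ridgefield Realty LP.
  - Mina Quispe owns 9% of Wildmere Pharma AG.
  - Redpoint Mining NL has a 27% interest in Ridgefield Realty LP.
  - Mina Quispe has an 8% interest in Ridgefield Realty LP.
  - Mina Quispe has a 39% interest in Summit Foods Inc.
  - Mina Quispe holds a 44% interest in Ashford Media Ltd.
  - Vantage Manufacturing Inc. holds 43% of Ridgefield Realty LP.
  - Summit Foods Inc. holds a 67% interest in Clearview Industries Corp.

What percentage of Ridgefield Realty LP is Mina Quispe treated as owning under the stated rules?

18.7532%

Chain via Wildmere Pharma AG → Redpoint Mining NL (R2): 9% × 71% × 27% = 1.7253% of Ridgefield Realty LP.
Chain via Summit Foods Inc. → Clearview Industries Corp. (R2): 39% × 67% × 15% = 3.9195% of Ridgefield Realty LP.
Chain via Ashford Media Ltd → Vantage Manufacturing Inc. (R2): 44% × 27% × 43% = 5.1084% of Ridgefield Realty LP.
Direct interest in Ridgefield Realty LP: 8%.
Aggregating (R1): 1.7253% + 3.9195% + 5.1084% + 8% = 18.7532%.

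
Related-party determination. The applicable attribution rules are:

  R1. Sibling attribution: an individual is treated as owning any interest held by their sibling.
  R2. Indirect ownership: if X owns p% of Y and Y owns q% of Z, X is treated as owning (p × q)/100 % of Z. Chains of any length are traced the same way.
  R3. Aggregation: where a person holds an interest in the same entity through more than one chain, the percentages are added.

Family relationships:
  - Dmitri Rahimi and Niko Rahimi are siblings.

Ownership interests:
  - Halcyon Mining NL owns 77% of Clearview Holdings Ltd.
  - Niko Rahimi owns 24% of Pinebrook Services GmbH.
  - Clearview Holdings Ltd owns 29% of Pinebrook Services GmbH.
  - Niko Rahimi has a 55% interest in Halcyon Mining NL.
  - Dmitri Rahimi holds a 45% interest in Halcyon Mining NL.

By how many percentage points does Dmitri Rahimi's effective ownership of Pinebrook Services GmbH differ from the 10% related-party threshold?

36.33

By sibling attribution (R1), Dmitri Rahimi is treated as also owning Niko Rahimi's interest in Halcyon Mining NL, giving 45% + 55% = 100%.
By sibling attribution (R1), Dmitri Rahimi is treated as owning Niko Rahimi's 24% interest in Pinebrook Services GmbH.
Chain via Halcyon Mining NL → Clearview Holdings Ltd (R2): 100% × 77% × 29% = 22.33% of Pinebrook Services GmbH.
Direct interest in Pinebrook Services GmbH: 24%.
Aggregating (R3): 22.33% + 24% = 46.33%.
46.33% exceeds the 10% threshold by 36.33 percentage points.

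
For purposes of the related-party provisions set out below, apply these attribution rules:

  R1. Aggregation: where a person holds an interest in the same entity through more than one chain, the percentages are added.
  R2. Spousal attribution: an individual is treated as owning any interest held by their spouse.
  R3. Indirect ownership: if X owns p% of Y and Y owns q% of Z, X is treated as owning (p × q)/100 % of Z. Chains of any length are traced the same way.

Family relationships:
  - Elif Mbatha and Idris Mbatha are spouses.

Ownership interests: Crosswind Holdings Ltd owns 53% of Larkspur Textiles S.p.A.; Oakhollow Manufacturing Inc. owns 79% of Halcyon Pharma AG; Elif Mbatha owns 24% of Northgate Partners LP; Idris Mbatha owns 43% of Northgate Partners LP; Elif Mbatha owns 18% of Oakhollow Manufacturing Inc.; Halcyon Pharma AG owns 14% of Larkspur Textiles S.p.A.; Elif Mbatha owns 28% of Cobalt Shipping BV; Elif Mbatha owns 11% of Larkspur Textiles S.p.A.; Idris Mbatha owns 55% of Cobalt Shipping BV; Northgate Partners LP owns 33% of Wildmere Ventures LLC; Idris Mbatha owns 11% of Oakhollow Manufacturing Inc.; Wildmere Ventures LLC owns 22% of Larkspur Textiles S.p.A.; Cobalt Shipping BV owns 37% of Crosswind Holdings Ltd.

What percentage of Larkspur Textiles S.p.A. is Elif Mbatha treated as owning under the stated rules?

By spousal attribution (R2), Elif Mbatha is treated as also owning Idris Mbatha's interest in Northgate Partners LP, giving 24% + 43% = 67%.
By spousal attribution (R2), Elif Mbatha is treated as also owning Idris Mbatha's interest in Cobalt Shipping BV, giving 28% + 55% = 83%.
By spousal attribution (R2), Elif Mbatha is treated as also owning Idris Mbatha's interest in Oakhollow Manufacturing Inc, giving 18% + 11% = 29%.
Chain via Northgate Partners LP → Wildmere Ventures LLC (R3): 67% × 33% × 22% = 4.8642% of Larkspur Textiles S.p.A.
Chain via Cobalt Shipping BV → Crosswind Holdings Ltd (R3): 83% × 37% × 53% = 16.2763% of Larkspur Textiles S.p.A.
Chain via Oakhollow Manufacturing Inc. → Halcyon Pharma AG (R3): 29% × 79% × 14% = 3.2074% of Larkspur Textiles S.p.A.
Direct interest in Larkspur Textiles S.p.A: 11%.
Aggregating (R1): 4.8642% + 16.2763% + 3.2074% + 11% = 35.3479%.

35.3479%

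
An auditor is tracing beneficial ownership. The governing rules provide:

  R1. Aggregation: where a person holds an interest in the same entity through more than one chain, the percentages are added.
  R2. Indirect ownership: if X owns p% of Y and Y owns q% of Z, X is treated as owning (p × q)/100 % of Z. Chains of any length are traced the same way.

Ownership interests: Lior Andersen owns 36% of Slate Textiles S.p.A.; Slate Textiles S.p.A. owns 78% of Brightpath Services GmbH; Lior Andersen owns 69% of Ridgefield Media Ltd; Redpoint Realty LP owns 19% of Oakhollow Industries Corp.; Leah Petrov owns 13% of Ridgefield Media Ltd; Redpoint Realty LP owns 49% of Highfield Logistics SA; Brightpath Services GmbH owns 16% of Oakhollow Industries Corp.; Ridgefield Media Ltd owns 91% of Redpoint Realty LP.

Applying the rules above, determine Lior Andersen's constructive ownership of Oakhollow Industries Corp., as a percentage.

Chain via Slate Textiles S.p.A. → Brightpath Services GmbH (R2): 36% × 78% × 16% = 4.4928% of Oakhollow Industries Corp.
Chain via Ridgefield Media Ltd → Redpoint Realty LP (R2): 69% × 91% × 19% = 11.9301% of Oakhollow Industries Corp.
Aggregating (R1): 4.4928% + 11.9301% = 16.4229%.

16.4229%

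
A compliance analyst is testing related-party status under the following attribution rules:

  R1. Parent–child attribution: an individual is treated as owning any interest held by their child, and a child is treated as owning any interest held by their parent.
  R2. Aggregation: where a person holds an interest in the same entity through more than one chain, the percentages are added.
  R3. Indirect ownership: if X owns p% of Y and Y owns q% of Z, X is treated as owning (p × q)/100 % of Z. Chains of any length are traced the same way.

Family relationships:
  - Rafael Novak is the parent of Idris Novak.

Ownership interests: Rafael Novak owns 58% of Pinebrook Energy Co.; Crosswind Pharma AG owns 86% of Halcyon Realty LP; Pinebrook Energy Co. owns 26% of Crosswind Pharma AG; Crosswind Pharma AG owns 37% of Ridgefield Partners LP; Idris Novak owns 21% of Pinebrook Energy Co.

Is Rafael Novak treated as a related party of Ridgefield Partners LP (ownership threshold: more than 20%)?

No

By parent–child attribution (R1), Rafael Novak is treated as also owning Idris Novak's interest in Pinebrook Energy Co, giving 58% + 21% = 79%.
Chain via Pinebrook Energy Co. → Crosswind Pharma AG (R3): 79% × 26% × 37% = 7.5998% of Ridgefield Partners LP.
7.5998% does not exceed the 20% threshold, so Rafael is not a related party to Ridgefield Partners LP.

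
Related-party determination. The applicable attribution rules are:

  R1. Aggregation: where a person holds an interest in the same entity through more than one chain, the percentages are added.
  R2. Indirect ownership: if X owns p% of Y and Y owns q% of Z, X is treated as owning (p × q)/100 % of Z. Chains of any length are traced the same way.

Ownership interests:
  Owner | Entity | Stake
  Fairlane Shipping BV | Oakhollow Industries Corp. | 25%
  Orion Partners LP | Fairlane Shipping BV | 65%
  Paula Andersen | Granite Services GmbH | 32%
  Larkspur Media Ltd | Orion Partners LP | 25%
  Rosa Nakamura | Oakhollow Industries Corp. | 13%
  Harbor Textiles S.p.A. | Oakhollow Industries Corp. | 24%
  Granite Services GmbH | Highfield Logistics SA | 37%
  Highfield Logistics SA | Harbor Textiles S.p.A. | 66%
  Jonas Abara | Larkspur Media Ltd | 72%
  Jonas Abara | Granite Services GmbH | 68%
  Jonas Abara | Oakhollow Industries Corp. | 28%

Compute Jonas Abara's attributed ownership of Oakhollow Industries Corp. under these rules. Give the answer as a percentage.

34.910344%

Chain via Granite Services GmbH → Highfield Logistics SA → Harbor Textiles S.p.A. (R2): 68% × 37% × 66% × 24% = 3.985344% of Oakhollow Industries Corp.
Chain via Larkspur Media Ltd → Orion Partners LP → Fairlane Shipping BV (R2): 72% × 25% × 65% × 25% = 2.925% of Oakhollow Industries Corp.
Direct interest in Oakhollow Industries Corp: 28%.
Aggregating (R1): 3.985344% + 2.925% + 28% = 34.910344%.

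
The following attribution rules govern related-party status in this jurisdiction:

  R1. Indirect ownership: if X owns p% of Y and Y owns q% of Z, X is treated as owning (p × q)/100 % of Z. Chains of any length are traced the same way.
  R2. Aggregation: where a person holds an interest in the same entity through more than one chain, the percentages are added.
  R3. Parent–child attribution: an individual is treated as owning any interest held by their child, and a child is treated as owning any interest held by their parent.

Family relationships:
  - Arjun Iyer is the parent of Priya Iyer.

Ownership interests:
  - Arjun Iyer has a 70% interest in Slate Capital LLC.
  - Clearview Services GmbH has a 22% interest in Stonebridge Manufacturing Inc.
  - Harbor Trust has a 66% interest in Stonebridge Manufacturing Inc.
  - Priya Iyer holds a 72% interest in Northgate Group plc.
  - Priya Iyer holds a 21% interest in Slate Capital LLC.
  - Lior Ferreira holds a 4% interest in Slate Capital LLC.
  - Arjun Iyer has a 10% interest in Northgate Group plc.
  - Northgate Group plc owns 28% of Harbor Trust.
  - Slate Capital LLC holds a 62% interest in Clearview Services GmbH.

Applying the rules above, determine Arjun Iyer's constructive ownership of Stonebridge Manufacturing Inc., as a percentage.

27.566%

By parent–child attribution (R3), Arjun Iyer is treated as also owning Priya Iyer's interest in Slate Capital LLC, giving 70% + 21% = 91%.
By parent–child attribution (R3), Arjun Iyer is treated as also owning Priya Iyer's interest in Northgate Group plc, giving 10% + 72% = 82%.
Chain via Slate Capital LLC → Clearview Services GmbH (R1): 91% × 62% × 22% = 12.4124% of Stonebridge Manufacturing Inc.
Chain via Northgate Group plc → Harbor Trust (R1): 82% × 28% × 66% = 15.1536% of Stonebridge Manufacturing Inc.
Aggregating (R2): 12.4124% + 15.1536% = 27.566%.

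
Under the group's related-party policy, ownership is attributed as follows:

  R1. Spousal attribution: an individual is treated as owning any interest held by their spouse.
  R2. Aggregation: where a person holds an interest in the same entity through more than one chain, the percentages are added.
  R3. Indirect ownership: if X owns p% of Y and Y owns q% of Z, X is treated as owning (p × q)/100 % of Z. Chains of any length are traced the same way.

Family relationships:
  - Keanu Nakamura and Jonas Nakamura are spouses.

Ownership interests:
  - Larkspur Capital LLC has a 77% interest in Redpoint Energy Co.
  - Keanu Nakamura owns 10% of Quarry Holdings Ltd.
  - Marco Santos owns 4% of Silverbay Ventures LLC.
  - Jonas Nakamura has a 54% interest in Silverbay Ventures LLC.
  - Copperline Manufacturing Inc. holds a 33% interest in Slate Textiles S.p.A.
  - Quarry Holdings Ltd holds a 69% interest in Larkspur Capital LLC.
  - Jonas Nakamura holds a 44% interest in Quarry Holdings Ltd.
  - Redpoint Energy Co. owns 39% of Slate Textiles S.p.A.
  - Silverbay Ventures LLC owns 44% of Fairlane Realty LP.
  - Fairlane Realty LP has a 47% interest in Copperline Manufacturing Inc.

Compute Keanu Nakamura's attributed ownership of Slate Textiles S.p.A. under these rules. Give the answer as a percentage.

By spousal attribution (R1), Keanu Nakamura is treated as also owning Jonas Nakamura's interest in Quarry Holdings Ltd, giving 10% + 44% = 54%.
By spousal attribution (R1), Keanu Nakamura is treated as owning Jonas Nakamura's 54% interest in Silverbay Ventures LLC.
Chain via Quarry Holdings Ltd → Larkspur Capital LLC → Redpoint Energy Co. (R3): 54% × 69% × 77% × 39% = 11.189178% of Slate Textiles S.p.A.
Chain via Silverbay Ventures LLC → Fairlane Realty LP → Copperline Manufacturing Inc. (R3): 54% × 44% × 47% × 33% = 3.685176% of Slate Textiles S.p.A.
Aggregating (R2): 11.189178% + 3.685176% = 14.874354%.

14.874354%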